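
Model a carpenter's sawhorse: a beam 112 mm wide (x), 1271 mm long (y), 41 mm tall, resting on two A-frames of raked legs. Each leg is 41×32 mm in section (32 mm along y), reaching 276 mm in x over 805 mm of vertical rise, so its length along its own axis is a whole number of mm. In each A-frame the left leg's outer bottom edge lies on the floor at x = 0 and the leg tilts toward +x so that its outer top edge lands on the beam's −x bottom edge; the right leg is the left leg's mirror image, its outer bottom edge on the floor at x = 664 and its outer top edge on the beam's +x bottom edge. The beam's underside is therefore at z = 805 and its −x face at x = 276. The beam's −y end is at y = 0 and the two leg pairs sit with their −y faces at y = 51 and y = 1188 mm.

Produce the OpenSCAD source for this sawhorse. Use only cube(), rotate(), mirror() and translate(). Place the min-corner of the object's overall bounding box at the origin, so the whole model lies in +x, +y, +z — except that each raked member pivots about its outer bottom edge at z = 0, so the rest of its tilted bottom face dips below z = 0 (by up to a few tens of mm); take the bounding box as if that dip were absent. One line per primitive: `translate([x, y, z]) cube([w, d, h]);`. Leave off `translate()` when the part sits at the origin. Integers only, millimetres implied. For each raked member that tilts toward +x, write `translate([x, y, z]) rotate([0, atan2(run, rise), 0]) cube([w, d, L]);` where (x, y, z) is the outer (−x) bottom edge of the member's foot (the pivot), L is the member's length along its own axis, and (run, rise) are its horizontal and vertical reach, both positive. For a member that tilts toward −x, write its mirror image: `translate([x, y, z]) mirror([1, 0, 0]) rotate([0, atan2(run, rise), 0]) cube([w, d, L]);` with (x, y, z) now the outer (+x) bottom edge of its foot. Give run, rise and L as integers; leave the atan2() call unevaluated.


translate([276, 0, 805]) cube([112, 1271, 41]);
translate([0, 51, 0]) rotate([0, atan2(276, 805), 0]) cube([41, 32, 851]);
translate([664, 51, 0]) mirror([1, 0, 0]) rotate([0, atan2(276, 805), 0]) cube([41, 32, 851]);
translate([0, 1188, 0]) rotate([0, atan2(276, 805), 0]) cube([41, 32, 851]);
translate([664, 1188, 0]) mirror([1, 0, 0]) rotate([0, atan2(276, 805), 0]) cube([41, 32, 851]);


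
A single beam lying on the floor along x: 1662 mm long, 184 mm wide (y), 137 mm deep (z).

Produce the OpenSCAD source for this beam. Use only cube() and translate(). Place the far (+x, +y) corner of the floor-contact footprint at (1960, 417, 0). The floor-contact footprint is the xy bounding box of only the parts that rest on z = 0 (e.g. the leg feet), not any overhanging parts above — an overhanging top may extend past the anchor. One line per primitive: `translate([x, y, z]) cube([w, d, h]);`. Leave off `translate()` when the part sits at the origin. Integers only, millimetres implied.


translate([298, 233, 0]) cube([1662, 184, 137]);


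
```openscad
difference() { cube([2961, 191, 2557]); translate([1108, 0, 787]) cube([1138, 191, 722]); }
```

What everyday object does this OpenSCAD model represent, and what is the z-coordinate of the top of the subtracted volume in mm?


A wall with a window opening. The window head height is 1509 mm.

A wall with a rectangular opening subtracted — a window. Sill at z = 787, opening 722 mm tall, so the head is at 787 + 722 = 1509 mm.


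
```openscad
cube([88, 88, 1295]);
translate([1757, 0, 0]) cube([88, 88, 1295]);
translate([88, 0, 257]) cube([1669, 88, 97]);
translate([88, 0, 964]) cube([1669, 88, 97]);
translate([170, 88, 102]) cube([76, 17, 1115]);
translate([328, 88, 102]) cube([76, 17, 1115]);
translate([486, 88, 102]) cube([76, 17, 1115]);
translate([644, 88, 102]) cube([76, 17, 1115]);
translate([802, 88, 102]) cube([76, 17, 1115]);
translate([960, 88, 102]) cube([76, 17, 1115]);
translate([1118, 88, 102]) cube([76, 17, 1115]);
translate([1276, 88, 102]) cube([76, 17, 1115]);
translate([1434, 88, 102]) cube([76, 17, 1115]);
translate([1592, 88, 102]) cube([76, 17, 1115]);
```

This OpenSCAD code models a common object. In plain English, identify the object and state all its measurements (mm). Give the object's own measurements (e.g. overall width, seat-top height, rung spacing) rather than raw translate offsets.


A fence section. Two 88×88 mm posts, 1295 mm tall, stand on the floor with a clear span of 1669 mm between their inner faces. Two horizontal rails of 88×97 mm section span the gap between the posts with their undersides at z = 257 mm and z = 964 mm, flush with the posts' −y face. 10 pickets, each 76 mm wide, 17 mm thick and 1115 mm tall, are fixed to the +y face of the rails with their bottoms at z = 102 mm, spaced across the span with a 82 mm gap after the −x post and between neighbouring pickets, with 89 mm left before the +x post.


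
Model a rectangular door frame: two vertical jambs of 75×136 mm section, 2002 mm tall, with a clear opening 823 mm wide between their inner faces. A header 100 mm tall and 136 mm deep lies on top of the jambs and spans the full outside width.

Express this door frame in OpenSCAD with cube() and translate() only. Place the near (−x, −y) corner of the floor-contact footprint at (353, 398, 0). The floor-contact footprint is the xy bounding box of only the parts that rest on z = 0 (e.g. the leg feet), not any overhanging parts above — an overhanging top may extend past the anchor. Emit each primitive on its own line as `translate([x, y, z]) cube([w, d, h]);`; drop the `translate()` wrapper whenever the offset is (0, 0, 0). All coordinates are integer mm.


translate([353, 398, 0]) cube([75, 136, 2002]);
translate([1251, 398, 0]) cube([75, 136, 2002]);
translate([353, 398, 2002]) cube([973, 136, 100]);


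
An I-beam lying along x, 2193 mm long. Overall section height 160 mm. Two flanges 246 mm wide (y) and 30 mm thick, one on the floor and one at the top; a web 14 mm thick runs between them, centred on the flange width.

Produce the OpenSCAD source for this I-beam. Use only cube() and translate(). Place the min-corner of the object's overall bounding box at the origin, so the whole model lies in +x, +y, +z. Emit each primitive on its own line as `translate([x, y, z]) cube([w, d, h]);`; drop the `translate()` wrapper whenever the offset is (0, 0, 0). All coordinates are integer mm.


cube([2193, 246, 30]);
translate([0, 116, 30]) cube([2193, 14, 100]);
translate([0, 0, 130]) cube([2193, 246, 30]);


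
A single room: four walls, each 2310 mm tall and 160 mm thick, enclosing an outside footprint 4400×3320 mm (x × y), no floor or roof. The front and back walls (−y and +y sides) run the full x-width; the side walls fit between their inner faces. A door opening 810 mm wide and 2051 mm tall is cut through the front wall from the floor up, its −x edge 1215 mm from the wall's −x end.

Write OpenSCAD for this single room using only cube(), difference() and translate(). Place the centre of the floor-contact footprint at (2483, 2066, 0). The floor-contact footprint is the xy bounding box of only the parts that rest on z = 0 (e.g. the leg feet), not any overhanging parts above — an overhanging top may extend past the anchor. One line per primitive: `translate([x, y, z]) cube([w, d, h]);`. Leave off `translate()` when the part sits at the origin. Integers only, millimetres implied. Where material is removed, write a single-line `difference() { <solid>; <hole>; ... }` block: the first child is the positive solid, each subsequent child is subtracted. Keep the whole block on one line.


difference() { translate([283, 406, 0]) cube([4400, 160, 2310]); translate([1498, 406, 0]) cube([810, 160, 2051]); }
translate([283, 3566, 0]) cube([4400, 160, 2310]);
translate([283, 566, 0]) cube([160, 3000, 2310]);
translate([4523, 566, 0]) cube([160, 3000, 2310]);


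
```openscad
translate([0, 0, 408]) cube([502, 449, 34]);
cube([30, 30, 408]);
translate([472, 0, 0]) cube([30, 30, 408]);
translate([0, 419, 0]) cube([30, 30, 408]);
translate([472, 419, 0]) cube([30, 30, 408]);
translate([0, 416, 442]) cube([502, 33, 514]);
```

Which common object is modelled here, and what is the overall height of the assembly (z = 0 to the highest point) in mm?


A chair. The overall height is 956 mm.

A slab on four corner posts with a tall panel at the back — a chair. The seat slab sits at z = 408 with thickness 34, and the 514 mm backrest starts at the seat top, so the overall height is 408 + 34 + 514 = 956 mm.


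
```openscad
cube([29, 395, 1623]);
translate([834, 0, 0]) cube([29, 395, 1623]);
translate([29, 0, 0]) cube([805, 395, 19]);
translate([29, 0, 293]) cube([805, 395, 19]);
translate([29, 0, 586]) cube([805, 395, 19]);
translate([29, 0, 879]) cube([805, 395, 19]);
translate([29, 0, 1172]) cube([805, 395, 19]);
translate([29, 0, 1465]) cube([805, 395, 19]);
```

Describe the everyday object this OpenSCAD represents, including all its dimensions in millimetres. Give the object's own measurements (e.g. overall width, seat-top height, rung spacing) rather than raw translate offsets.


An open bookshelf. Two side panels, each 29 mm thick, 395 mm deep and 1623 mm tall, stand 863 mm apart (outside-to-outside). Between them sit 6 shelves, each 19 mm thick and 395 mm deep, spanning the full gap between the sides. The bottom shelf rests on the floor (its underside at z = 0) and the clear gap between one shelf's top and the next shelf's underside is 274 mm.


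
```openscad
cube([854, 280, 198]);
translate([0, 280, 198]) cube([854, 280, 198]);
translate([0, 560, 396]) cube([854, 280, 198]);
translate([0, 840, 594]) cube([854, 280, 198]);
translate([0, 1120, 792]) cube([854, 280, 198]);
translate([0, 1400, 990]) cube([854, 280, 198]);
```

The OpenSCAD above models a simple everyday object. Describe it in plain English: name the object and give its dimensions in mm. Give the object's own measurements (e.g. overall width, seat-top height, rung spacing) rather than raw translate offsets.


A straight staircase of 6 solid steps. Each step is 854 mm wide (x), 280 mm deep (y, the going) and 198 mm tall (the rise). The first step rests on the floor; each subsequent step sits one going further in +y and one rise higher in +z, directly behind and above the previous step with no overlap.


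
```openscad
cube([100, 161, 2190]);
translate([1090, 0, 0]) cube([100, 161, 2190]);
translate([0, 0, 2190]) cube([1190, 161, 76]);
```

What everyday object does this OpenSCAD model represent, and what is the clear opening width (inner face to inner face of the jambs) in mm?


A door frame. The clear opening width is 990 mm.

Two 2190 mm tall posts with a header on top — a door frame. The left jamb is 100 mm wide at x = 0; the right jamb starts at x = 1090. The clear opening is 1090 − 100 = 990 mm.


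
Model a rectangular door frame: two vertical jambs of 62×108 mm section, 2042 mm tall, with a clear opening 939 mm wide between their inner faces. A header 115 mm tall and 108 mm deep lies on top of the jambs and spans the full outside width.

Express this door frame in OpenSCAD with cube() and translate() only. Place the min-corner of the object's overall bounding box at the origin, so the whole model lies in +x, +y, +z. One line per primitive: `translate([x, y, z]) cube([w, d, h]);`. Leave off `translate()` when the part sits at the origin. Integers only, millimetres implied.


cube([62, 108, 2042]);
translate([1001, 0, 0]) cube([62, 108, 2042]);
translate([0, 0, 2042]) cube([1063, 108, 115]);


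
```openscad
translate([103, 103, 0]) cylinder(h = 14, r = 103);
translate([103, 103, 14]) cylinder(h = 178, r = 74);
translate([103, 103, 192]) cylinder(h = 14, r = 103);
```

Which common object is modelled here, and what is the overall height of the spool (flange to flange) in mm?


A spool. The overall height is 206 mm.

Three coaxial cylinders, large–small–large — a spool. Two 14 mm flanges and a 178 mm core give 14 + 178 + 14 = 206 mm.


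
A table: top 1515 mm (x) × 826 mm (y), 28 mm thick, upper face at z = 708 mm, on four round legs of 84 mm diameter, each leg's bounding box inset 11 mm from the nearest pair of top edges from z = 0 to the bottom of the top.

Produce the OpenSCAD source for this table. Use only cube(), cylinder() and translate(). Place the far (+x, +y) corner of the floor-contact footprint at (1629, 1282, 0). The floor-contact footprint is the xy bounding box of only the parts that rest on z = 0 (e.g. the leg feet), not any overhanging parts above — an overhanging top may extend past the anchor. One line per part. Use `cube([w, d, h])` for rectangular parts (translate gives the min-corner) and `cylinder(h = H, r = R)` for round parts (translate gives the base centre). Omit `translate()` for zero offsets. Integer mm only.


// leg_h = 708 - 28 = 680
translate([125, 467, 680]) cube([1515, 826, 28]);
translate([178, 520, 0]) cylinder(h = 680, r = 42);
translate([1587, 520, 0]) cylinder(h = 680, r = 42);
translate([178, 1240, 0]) cylinder(h = 680, r = 42);
translate([1587, 1240, 0]) cylinder(h = 680, r = 42);


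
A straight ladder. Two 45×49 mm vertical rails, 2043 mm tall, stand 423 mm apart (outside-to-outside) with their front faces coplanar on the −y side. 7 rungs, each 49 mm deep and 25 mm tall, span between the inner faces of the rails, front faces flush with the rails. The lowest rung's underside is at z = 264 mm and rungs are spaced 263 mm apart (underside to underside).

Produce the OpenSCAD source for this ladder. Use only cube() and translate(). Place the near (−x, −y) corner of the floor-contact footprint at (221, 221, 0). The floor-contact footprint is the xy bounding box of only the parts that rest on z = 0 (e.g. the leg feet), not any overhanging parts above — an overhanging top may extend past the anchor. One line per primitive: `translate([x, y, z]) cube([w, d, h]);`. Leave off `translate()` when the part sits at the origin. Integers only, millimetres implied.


translate([221, 221, 0]) cube([45, 49, 2043]);
translate([599, 221, 0]) cube([45, 49, 2043]);
translate([266, 221, 264]) cube([333, 49, 25]);
translate([266, 221, 527]) cube([333, 49, 25]);
translate([266, 221, 790]) cube([333, 49, 25]);
translate([266, 221, 1053]) cube([333, 49, 25]);
translate([266, 221, 1316]) cube([333, 49, 25]);
translate([266, 221, 1579]) cube([333, 49, 25]);
translate([266, 221, 1842]) cube([333, 49, 25]);


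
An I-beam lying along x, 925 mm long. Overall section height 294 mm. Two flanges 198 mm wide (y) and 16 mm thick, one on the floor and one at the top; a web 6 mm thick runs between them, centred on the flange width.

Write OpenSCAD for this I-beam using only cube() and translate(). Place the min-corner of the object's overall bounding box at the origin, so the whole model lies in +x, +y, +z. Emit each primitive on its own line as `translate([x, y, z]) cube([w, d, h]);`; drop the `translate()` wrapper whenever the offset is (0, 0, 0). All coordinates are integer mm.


cube([925, 198, 16]);
translate([0, 96, 16]) cube([925, 6, 262]);
translate([0, 0, 278]) cube([925, 198, 16]);


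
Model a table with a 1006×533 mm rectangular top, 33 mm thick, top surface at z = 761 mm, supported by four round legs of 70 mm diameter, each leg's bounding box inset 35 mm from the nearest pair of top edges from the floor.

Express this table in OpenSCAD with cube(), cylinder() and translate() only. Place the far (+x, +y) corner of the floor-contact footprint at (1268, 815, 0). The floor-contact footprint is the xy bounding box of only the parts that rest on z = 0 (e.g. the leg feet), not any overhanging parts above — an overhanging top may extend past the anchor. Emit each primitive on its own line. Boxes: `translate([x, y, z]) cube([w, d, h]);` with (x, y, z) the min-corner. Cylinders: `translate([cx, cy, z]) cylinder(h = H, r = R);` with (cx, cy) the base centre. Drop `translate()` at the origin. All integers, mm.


translate([297, 317, 728]) cube([1006, 533, 33]);
translate([367, 387, 0]) cylinder(h = 728, r = 35);
translate([1233, 387, 0]) cylinder(h = 728, r = 35);
translate([367, 780, 0]) cylinder(h = 728, r = 35);
translate([1233, 780, 0]) cylinder(h = 728, r = 35);


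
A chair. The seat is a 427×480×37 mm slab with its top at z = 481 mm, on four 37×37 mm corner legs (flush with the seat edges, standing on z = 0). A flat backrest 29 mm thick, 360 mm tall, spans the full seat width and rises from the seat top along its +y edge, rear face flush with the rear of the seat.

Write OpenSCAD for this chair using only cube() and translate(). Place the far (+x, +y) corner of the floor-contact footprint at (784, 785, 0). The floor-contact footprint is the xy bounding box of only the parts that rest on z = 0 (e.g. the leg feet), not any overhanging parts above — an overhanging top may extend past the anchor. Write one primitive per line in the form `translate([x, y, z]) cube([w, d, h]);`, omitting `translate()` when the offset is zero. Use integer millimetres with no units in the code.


translate([357, 305, 444]) cube([427, 480, 37]);
translate([357, 305, 0]) cube([37, 37, 444]);
translate([747, 305, 0]) cube([37, 37, 444]);
translate([357, 748, 0]) cube([37, 37, 444]);
translate([747, 748, 0]) cube([37, 37, 444]);
translate([357, 756, 481]) cube([427, 29, 360]);


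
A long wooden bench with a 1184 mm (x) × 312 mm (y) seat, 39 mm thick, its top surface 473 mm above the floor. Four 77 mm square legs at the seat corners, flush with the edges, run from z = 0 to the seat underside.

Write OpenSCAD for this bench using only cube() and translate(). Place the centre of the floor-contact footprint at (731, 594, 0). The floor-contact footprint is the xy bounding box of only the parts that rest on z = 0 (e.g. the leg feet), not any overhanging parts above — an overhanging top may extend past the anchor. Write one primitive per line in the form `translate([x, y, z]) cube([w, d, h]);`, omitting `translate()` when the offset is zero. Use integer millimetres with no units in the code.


// leg_h = 473 − 39 = 434
translate([139, 438, 434]) cube([1184, 312, 39]);
translate([139, 438, 0]) cube([77, 77, 434]);
translate([139, 673, 0]) cube([77, 77, 434]);
translate([1246, 438, 0]) cube([77, 77, 434]);
translate([1246, 673, 0]) cube([77, 77, 434]);


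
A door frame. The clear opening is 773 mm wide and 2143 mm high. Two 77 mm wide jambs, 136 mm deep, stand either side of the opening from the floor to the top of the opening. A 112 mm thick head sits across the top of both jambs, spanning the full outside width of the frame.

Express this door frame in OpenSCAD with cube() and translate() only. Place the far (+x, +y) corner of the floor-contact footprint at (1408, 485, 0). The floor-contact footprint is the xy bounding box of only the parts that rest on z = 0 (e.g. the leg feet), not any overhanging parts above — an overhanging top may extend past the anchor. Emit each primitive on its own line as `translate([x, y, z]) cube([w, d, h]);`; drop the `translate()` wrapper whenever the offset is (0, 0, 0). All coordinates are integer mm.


translate([481, 349, 0]) cube([77, 136, 2143]);
translate([1331, 349, 0]) cube([77, 136, 2143]);
translate([481, 349, 2143]) cube([927, 136, 112]);


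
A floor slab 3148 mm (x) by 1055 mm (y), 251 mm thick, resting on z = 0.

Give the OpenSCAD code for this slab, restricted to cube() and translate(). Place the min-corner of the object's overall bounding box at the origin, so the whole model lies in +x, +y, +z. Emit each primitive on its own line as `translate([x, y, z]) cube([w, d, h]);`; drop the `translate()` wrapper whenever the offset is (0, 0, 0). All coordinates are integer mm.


cube([3148, 1055, 251]);


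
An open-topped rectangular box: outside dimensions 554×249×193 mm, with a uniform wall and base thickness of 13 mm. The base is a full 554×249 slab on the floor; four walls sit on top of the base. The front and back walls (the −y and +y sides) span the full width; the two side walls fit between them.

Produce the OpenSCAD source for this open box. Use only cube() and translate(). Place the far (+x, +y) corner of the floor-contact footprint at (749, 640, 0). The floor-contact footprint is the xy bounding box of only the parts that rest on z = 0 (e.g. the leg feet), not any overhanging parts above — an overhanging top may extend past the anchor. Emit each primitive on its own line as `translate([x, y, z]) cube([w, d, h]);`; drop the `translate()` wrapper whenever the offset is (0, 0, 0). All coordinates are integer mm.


translate([195, 391, 0]) cube([554, 249, 13]);
translate([195, 391, 13]) cube([554, 13, 180]);
translate([195, 627, 13]) cube([554, 13, 180]);
translate([195, 404, 13]) cube([13, 223, 180]);
translate([736, 404, 13]) cube([13, 223, 180]);


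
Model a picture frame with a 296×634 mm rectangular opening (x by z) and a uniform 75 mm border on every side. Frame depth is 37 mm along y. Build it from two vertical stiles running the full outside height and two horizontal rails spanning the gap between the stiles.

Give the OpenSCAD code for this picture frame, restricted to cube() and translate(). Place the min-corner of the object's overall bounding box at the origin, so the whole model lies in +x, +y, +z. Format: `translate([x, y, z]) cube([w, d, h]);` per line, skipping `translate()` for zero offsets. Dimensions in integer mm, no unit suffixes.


cube([75, 37, 784]);
translate([371, 0, 0]) cube([75, 37, 784]);
translate([75, 0, 0]) cube([296, 37, 75]);
translate([75, 0, 709]) cube([296, 37, 75]);


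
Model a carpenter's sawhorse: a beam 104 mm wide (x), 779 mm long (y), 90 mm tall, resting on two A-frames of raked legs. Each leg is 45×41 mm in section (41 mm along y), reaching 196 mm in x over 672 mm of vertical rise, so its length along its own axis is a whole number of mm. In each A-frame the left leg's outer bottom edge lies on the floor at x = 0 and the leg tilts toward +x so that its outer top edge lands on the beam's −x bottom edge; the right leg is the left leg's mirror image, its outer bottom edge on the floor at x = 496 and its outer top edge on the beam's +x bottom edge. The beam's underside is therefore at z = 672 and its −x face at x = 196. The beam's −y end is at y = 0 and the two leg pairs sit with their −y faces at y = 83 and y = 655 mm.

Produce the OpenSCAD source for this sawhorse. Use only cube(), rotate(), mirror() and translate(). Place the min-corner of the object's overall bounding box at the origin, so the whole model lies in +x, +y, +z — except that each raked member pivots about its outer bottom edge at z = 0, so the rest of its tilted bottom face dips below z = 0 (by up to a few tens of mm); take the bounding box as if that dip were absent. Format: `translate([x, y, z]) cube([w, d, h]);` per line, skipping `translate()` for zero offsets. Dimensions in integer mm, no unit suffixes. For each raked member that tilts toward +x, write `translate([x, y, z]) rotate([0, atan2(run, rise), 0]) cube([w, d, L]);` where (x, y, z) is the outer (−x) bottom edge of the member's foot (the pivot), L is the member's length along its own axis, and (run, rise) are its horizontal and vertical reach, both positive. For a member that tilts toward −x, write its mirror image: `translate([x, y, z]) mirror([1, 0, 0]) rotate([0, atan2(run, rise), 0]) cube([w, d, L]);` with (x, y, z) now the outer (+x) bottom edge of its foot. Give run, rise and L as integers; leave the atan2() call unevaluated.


translate([196, 0, 672]) cube([104, 779, 90]);
translate([0, 83, 0]) rotate([0, atan2(196, 672), 0]) cube([45, 41, 700]);
translate([496, 83, 0]) mirror([1, 0, 0]) rotate([0, atan2(196, 672), 0]) cube([45, 41, 700]);
translate([0, 655, 0]) rotate([0, atan2(196, 672), 0]) cube([45, 41, 700]);
translate([496, 655, 0]) mirror([1, 0, 0]) rotate([0, atan2(196, 672), 0]) cube([45, 41, 700]);


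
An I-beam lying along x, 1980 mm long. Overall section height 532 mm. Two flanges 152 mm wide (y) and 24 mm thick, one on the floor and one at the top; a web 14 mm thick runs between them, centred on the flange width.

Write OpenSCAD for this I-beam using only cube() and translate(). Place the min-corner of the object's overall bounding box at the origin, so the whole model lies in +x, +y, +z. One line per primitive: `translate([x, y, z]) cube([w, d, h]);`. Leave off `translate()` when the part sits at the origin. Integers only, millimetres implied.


cube([1980, 152, 24]);
translate([0, 69, 24]) cube([1980, 14, 484]);
translate([0, 0, 508]) cube([1980, 152, 24]);


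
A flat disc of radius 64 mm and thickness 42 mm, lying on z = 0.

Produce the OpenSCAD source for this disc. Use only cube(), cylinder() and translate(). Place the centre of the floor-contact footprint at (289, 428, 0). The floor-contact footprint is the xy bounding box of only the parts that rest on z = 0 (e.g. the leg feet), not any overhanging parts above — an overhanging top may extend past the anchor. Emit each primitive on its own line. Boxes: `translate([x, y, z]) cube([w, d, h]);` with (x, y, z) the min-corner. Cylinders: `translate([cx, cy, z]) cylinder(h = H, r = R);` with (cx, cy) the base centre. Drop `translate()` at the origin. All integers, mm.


translate([289, 428, 0]) cylinder(h = 42, r = 64);


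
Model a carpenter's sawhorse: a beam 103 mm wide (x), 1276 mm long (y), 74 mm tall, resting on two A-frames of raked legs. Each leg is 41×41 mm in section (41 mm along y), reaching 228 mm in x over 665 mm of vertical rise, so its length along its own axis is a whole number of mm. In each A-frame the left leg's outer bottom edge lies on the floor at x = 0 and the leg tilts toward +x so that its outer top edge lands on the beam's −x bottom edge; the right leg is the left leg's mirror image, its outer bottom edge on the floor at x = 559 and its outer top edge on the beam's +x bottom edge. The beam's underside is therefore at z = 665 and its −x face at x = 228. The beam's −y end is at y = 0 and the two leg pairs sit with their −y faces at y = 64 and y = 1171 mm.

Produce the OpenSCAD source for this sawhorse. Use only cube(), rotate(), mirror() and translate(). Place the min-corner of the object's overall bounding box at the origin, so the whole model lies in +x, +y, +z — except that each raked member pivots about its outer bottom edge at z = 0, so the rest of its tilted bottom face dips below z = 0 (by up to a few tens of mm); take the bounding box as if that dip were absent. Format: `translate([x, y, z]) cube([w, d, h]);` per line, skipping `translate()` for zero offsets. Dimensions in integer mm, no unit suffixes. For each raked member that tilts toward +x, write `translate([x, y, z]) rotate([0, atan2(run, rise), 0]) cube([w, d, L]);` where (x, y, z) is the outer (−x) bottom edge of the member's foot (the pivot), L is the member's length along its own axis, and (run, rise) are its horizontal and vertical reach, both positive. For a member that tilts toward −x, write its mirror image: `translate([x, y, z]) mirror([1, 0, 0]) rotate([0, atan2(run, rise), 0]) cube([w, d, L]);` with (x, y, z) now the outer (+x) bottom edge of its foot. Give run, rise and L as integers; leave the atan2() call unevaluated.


translate([228, 0, 665]) cube([103, 1276, 74]);
translate([0, 64, 0]) rotate([0, atan2(228, 665), 0]) cube([41, 41, 703]);
translate([559, 64, 0]) mirror([1, 0, 0]) rotate([0, atan2(228, 665), 0]) cube([41, 41, 703]);
translate([0, 1171, 0]) rotate([0, atan2(228, 665), 0]) cube([41, 41, 703]);
translate([559, 1171, 0]) mirror([1, 0, 0]) rotate([0, atan2(228, 665), 0]) cube([41, 41, 703]);


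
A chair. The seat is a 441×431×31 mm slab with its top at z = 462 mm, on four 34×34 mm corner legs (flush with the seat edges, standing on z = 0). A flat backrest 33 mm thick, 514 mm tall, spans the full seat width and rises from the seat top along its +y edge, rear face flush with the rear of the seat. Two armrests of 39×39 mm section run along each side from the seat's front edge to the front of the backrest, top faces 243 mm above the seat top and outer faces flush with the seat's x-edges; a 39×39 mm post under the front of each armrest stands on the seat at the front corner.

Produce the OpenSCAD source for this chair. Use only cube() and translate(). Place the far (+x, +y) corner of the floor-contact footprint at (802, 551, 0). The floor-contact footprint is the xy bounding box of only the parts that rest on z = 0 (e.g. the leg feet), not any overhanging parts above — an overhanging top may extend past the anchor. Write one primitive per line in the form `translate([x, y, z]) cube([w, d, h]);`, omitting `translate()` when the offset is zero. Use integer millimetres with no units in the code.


// leg_h = 462 - 31 = 431
// arm post h = 243 - 39 = 204
translate([361, 120, 431]) cube([441, 431, 31]);
translate([361, 120, 0]) cube([34, 34, 431]);
translate([768, 120, 0]) cube([34, 34, 431]);
translate([361, 517, 0]) cube([34, 34, 431]);
translate([768, 517, 0]) cube([34, 34, 431]);
translate([361, 518, 462]) cube([441, 33, 514]);
translate([361, 120, 666]) cube([39, 398, 39]);
translate([763, 120, 666]) cube([39, 398, 39]);
translate([361, 120, 462]) cube([39, 39, 204]);
translate([763, 120, 462]) cube([39, 39, 204]);


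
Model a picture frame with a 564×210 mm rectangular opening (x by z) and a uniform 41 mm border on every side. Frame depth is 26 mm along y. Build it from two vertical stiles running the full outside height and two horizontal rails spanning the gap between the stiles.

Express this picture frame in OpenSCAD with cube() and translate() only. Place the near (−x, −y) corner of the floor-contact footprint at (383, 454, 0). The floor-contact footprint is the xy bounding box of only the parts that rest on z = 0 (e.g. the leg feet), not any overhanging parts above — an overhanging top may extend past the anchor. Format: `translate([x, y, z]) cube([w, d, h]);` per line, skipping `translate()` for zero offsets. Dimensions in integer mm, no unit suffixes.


translate([383, 454, 0]) cube([41, 26, 292]);
translate([988, 454, 0]) cube([41, 26, 292]);
translate([424, 454, 0]) cube([564, 26, 41]);
translate([424, 454, 251]) cube([564, 26, 41]);


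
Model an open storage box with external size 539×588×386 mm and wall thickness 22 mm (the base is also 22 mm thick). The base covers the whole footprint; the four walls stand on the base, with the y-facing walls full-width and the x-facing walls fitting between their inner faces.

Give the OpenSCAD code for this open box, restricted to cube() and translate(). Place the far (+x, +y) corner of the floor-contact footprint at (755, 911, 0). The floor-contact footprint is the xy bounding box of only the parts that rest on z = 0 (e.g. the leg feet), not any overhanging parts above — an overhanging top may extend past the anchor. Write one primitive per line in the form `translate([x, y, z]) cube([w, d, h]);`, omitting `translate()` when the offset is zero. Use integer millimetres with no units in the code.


translate([216, 323, 0]) cube([539, 588, 22]);
translate([216, 323, 22]) cube([539, 22, 364]);
translate([216, 889, 22]) cube([539, 22, 364]);
translate([216, 345, 22]) cube([22, 544, 364]);
translate([733, 345, 22]) cube([22, 544, 364]);


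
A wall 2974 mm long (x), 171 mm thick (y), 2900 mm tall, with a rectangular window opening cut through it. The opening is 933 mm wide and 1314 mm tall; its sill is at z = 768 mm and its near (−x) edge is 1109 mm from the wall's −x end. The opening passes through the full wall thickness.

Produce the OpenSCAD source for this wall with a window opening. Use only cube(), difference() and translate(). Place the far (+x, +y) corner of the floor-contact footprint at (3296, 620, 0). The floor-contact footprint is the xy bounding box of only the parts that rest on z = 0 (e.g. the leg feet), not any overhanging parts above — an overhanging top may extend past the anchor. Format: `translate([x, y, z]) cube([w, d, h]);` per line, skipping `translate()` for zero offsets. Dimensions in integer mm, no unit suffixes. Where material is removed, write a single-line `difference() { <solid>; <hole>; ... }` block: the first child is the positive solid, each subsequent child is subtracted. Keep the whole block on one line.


difference() { translate([322, 449, 0]) cube([2974, 171, 2900]); translate([1431, 449, 768]) cube([933, 171, 1314]); }


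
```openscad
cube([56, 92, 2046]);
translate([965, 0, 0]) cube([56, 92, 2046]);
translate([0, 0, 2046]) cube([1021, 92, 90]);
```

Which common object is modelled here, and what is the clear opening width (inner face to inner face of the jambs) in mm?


A door frame. The clear opening width is 909 mm.

Two 2046 mm tall posts with a header on top — a door frame. The left jamb is 56 mm wide at x = 0; the right jamb starts at x = 965. The clear opening is 965 − 56 = 909 mm.


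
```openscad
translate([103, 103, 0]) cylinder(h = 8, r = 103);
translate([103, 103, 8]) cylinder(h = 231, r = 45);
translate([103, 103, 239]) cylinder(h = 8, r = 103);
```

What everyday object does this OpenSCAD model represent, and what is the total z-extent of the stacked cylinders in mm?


A spool. The overall height is 247 mm.

Three coaxial cylinders, large–small–large — a spool. Two 8 mm flanges and a 231 mm core give 8 + 231 + 8 = 247 mm.


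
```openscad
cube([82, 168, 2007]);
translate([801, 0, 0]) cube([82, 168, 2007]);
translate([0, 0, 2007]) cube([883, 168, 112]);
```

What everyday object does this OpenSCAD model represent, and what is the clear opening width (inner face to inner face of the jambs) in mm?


A door frame. The clear opening width is 719 mm.

Two 2007 mm tall posts with a header on top — a door frame. The left jamb is 82 mm wide at x = 0; the right jamb starts at x = 801. The clear opening is 801 − 82 = 719 mm.


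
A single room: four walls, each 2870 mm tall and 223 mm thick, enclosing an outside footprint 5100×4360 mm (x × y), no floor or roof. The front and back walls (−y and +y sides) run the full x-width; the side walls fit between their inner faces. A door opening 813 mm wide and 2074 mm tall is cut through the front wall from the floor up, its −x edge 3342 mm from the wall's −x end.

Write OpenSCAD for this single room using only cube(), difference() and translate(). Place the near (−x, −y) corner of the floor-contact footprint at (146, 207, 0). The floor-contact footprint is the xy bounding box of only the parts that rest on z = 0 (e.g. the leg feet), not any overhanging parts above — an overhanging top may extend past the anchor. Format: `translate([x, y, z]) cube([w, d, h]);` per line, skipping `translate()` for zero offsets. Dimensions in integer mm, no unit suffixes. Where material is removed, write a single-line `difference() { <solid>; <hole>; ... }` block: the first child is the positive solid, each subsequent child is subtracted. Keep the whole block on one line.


difference() { translate([146, 207, 0]) cube([5100, 223, 2870]); translate([3488, 207, 0]) cube([813, 223, 2074]); }
translate([146, 4344, 0]) cube([5100, 223, 2870]);
translate([146, 430, 0]) cube([223, 3914, 2870]);
translate([5023, 430, 0]) cube([223, 3914, 2870]);


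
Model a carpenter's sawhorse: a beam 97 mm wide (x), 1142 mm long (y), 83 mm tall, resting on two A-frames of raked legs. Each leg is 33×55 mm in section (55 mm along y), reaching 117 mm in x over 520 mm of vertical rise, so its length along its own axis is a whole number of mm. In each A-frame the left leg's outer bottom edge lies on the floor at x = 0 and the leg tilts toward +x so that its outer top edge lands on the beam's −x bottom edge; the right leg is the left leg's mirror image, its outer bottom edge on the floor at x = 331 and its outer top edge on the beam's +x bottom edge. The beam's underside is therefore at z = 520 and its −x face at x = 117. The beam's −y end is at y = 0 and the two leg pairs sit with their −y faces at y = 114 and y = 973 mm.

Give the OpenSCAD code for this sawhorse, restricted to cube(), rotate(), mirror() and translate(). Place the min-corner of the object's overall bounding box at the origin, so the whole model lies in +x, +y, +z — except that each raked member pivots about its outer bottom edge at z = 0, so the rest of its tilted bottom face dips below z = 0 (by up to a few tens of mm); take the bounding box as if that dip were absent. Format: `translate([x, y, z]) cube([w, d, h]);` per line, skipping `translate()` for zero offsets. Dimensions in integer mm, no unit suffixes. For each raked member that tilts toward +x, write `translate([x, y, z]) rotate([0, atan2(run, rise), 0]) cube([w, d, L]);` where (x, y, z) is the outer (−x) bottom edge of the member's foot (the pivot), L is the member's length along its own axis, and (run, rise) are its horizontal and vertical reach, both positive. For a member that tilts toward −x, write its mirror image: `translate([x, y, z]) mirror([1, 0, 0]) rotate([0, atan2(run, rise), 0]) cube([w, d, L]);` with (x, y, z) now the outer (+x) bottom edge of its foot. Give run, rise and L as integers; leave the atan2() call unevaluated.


translate([117, 0, 520]) cube([97, 1142, 83]);
translate([0, 114, 0]) rotate([0, atan2(117, 520), 0]) cube([33, 55, 533]);
translate([331, 114, 0]) mirror([1, 0, 0]) rotate([0, atan2(117, 520), 0]) cube([33, 55, 533]);
translate([0, 973, 0]) rotate([0, atan2(117, 520), 0]) cube([33, 55, 533]);
translate([331, 973, 0]) mirror([1, 0, 0]) rotate([0, atan2(117, 520), 0]) cube([33, 55, 533]);


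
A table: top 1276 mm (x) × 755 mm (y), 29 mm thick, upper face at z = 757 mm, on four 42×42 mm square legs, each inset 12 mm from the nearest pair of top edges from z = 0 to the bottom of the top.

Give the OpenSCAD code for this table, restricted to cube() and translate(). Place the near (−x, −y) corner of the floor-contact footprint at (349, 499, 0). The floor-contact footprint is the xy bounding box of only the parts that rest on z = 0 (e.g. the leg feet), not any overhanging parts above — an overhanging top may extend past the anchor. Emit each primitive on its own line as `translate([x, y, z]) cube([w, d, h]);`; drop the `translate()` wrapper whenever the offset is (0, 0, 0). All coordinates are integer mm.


translate([337, 487, 728]) cube([1276, 755, 29]);
translate([349, 499, 0]) cube([42, 42, 728]);
translate([1559, 499, 0]) cube([42, 42, 728]);
translate([349, 1188, 0]) cube([42, 42, 728]);
translate([1559, 1188, 0]) cube([42, 42, 728]);


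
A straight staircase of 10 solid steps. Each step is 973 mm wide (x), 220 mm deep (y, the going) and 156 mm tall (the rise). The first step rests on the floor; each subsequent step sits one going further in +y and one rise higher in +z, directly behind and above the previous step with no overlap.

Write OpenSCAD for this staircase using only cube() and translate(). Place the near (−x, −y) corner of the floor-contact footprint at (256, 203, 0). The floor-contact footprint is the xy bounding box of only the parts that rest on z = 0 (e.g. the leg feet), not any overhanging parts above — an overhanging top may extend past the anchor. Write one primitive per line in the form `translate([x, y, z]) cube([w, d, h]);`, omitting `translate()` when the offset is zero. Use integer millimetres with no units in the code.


translate([256, 203, 0]) cube([973, 220, 156]);
translate([256, 423, 156]) cube([973, 220, 156]);
translate([256, 643, 312]) cube([973, 220, 156]);
translate([256, 863, 468]) cube([973, 220, 156]);
translate([256, 1083, 624]) cube([973, 220, 156]);
translate([256, 1303, 780]) cube([973, 220, 156]);
translate([256, 1523, 936]) cube([973, 220, 156]);
translate([256, 1743, 1092]) cube([973, 220, 156]);
translate([256, 1963, 1248]) cube([973, 220, 156]);
translate([256, 2183, 1404]) cube([973, 220, 156]);


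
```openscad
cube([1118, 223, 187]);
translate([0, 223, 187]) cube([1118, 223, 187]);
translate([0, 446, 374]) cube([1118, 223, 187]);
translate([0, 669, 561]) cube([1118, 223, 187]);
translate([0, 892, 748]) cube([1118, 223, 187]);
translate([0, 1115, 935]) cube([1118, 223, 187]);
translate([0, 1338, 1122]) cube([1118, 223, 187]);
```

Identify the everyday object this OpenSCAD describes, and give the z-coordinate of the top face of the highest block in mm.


A staircase. The total rise is 1309 mm.

7 identical blocks, each offset up and back from the previous — a staircase. Each step is 187 mm tall and there are 7 of them, so the total rise is 7 × 187 = 1309 mm.
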